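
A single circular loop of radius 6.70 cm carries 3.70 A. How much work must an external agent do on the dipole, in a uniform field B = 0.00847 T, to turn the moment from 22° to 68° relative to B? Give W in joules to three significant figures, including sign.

W ≈ 2.44×10⁻⁴ J

Magnetic moment m = IA = Iπa² = (3.70)·π·(0.0670)² = 0.05218 A·m².
W_ext = ΔU = −mB cosθ₂ + mB cosθ₁ = mB(cosθ₁ − cosθ₂).
W = (0.05218)(0.00847)·(cos22° − cos68°) = (4.420×10⁻⁴)·(+0.5526) = 2.442×10⁻⁴ J.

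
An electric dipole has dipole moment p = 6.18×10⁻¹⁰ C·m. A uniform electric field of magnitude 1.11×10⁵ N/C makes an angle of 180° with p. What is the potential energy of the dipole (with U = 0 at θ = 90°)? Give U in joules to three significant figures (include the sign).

U ≈ 6.86×10⁻⁵ J

U = −p·E = −pE cosθ.
U = −(6.18×10⁻¹⁰)(1.11×10⁵)·cos180° = 6.860×10⁻⁵ J.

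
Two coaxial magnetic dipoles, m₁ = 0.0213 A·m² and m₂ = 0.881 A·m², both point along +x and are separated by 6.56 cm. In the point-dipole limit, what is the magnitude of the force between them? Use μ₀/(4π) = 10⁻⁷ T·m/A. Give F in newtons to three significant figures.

On-axis B of dipole 1: B = (μ₀/4π)·2m₁/r³. Force on dipole 2: F = m₂·dB/dr.
dB/dr = −(μ₀/4π)·6m₁/r⁴, so |F| = (μ₀/4π)·6m₁m₂/r⁴.
F = 6(10⁻⁷)(0.0213)(0.881)/(0.0656)⁴ = 6.080×10⁻⁴ N.

F ≈ 6.08×10⁻⁴ N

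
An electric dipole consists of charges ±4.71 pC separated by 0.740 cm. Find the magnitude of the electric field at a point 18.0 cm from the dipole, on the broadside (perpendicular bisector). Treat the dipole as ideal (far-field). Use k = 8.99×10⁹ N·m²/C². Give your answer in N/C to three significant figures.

Dipole moment p = qd = (4.71×10⁻¹² C)(0.00740 m) = 3.485×10⁻¹⁴ C·m.
In the equatorial plane E = kp/r³.
E = (8.99×10⁹)(3.485×10⁻¹⁴) / (0.180)³ = 0.05372 N/C.

E ≈ 0.0537 N/C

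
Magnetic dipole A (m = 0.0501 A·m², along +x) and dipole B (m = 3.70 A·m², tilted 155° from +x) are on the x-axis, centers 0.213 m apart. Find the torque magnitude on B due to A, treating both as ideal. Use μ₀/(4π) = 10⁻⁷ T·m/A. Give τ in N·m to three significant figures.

Dipole B is on the axis of dipole A, so B₁ there is axial: B₁ = (μ₀/4π)·2m₁/r³ along +x.
B₁ = 2(10⁻⁷)(0.0501)/(0.213)³ = 1.037×10⁻⁶ T.
τ = m₂ B₁ sinθ.
τ = (3.70)(1.037×10⁻⁶)·sin155° = 1.621×10⁻⁶ N·m.

τ ≈ 1.62×10⁻⁶ N·m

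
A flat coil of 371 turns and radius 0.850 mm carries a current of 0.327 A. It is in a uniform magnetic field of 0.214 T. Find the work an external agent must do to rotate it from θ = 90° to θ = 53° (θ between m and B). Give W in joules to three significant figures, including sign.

W ≈ -3.55×10⁻⁵ J

m = NIA = NIπa² = 371·(0.327)·π·(8.50×10⁻⁴)² = 2.754×10⁻⁴ A·m².
W_ext = ΔU = −mB cosθ₂ + mB cosθ₁ = mB(cosθ₁ − cosθ₂).
W = (2.754×10⁻⁴)(0.214)·(cos90° − cos53°) = (5.894×10⁻⁵)·(-0.6018) = -3.547×10⁻⁵ J.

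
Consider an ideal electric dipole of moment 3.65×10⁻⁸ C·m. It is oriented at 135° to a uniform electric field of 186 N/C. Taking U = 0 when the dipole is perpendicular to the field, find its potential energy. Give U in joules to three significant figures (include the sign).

U = −p·E = −pE cosθ.
U = −(3.65×10⁻⁸)(186)·cos135° = 4.801×10⁻⁶ J.

U ≈ 4.80×10⁻⁶ J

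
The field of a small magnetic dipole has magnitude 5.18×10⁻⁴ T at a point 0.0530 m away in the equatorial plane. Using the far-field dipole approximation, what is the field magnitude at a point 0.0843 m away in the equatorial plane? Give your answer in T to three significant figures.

Dipole fields scale as 1/r³ in the far field; the geometry is the same at both points.
B₂ = B₁ · (r₁/r₂)³ = 5.18×10⁻⁴ · (0.0530/0.0843)³.
(r₁/r₂)³ = (0.6287)³ = 0.2485.
B₂ ≈ 1.287×10⁻⁴ T.

B ≈ 1.29×10⁻⁴ T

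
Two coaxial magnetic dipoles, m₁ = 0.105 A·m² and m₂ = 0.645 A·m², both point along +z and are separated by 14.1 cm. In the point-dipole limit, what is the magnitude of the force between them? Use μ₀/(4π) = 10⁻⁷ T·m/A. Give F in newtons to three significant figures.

On-axis B of dipole 1: B = (μ₀/4π)·2m₁/r³. Force on dipole 2: F = m₂·dB/dr.
dB/dr = −(μ₀/4π)·6m₁/r⁴, so |F| = (μ₀/4π)·6m₁m₂/r⁴.
F = 6(10⁻⁷)(0.105)(0.645)/(0.141)⁴ = 1.028×10⁻⁴ N.

F ≈ 1.03×10⁻⁴ N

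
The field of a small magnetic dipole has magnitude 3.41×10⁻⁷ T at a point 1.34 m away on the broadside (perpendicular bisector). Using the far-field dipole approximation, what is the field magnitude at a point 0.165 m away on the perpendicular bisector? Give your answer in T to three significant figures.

B ≈ 1.83×10⁻⁴ T

Dipole fields scale as 1/r³ in the far field; the geometry is the same at both points.
B₂ = B₁ · (r₁/r₂)³ = 3.41×10⁻⁷ · (1.34/0.165)³.
(r₁/r₂)³ = (8.121)³ = 535.6.
B₂ ≈ 1.826×10⁻⁴ T.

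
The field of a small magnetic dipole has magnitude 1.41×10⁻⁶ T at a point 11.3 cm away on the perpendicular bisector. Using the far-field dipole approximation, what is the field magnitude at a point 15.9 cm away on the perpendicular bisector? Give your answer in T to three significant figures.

Dipole fields scale as 1/r³ in the far field; the geometry is the same at both points.
B₂ = B₁ · (r₁/r₂)³ = 1.41×10⁻⁶ · (11.3/15.9)³.
(r₁/r₂)³ = (0.7107)³ = 0.359.
B₂ ≈ 5.061×10⁻⁷ T.

B ≈ 5.06×10⁻⁷ T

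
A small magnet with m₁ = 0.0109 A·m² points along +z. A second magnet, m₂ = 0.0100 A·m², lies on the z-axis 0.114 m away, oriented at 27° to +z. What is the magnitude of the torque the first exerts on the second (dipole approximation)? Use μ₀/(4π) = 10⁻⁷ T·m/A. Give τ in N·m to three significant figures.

Dipole B is on the axis of dipole A, so B₁ there is axial: B₁ = (μ₀/4π)·2m₁/r³ along +z.
B₁ = 2(10⁻⁷)(0.0109)/(0.114)³ = 1.471×10⁻⁶ T.
τ = m₂ B₁ sinθ.
τ = (0.0100)(1.471×10⁻⁶)·sin27° = 6.680×10⁻⁹ N·m.

τ ≈ 6.68×10⁻⁹ N·m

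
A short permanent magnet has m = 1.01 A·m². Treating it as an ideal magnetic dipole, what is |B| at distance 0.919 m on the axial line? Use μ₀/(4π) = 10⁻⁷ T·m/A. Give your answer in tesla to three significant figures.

B ≈ 2.60×10⁻⁷ T

On axis B = (μ₀/4π)·2m/r³.
B = 2·(10⁻⁷)·(1.01) / (0.919)³ = 2.603×10⁻⁷ T.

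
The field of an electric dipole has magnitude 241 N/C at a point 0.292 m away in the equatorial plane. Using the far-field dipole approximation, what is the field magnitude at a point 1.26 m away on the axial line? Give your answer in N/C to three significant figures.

E ≈ 6.00 N/C

Dipole fields scale as 1/r³ in the far field.
The axial field is twice the equatorial field at the same r, so the geometry factor is 2/1.
E₂ = E₁ · (2/1) · (r₁/r₂)³ = 241 · 2 · (0.292/1.26)³.
(r₁/r₂)³ = (0.2317)³ = 0.01245.
E₂ ≈ 5.999 N/C.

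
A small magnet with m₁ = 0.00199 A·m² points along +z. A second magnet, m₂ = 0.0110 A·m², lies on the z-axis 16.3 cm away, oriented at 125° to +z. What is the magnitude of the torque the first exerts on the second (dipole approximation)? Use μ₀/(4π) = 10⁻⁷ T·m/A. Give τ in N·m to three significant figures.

Dipole B is on the axis of dipole A, so B₁ there is axial: B₁ = (μ₀/4π)·2m₁/r³ along +z.
B₁ = 2(10⁻⁷)(0.00199)/(0.163)³ = 9.190×10⁻⁸ T.
τ = m₂ B₁ sinθ.
τ = (0.0110)(9.190×10⁻⁸)·sin125° = 8.281×10⁻¹⁰ N·m.

τ ≈ 8.28×10⁻¹⁰ N·m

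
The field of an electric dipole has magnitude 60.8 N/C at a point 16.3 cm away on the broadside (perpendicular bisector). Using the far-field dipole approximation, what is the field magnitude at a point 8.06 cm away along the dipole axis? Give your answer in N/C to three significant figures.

E ≈ 1010 N/C

Dipole fields scale as 1/r³ in the far field.
The axial field is twice the equatorial field at the same r, so the geometry factor is 2/1.
E₂ = E₁ · (2/1) · (r₁/r₂)³ = 60.8 · 2 · (16.3/8.06)³.
(r₁/r₂)³ = (2.022)³ = 8.271.
E₂ ≈ 1006 N/C.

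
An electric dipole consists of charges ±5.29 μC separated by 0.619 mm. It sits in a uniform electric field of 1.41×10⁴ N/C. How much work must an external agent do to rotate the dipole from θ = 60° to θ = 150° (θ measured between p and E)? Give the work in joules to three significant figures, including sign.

W ≈ 6.31×10⁻⁵ J

Dipole moment p = qd = (5.29×10⁻⁶ C)(6.19×10⁻⁴ m) = 3.275×10⁻⁹ C·m.
W_ext = ΔU = U(θ₂) − U(θ₁) = −pE cosθ₂ − (−pE cosθ₁) = pE(cosθ₁ − cosθ₂).
W = (3.275×10⁻⁹)(1.41×10⁴)·(cos60° − cos150°) = (4.618×10⁻⁵)·(+1.3660) = 6.308×10⁻⁵ J.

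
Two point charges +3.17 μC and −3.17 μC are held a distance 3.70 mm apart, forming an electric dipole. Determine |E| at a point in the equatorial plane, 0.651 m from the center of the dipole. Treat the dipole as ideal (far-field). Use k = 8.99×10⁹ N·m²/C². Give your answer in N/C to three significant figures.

E ≈ 382 N/C

Dipole moment p = qd = (3.17×10⁻⁶ C)(0.00370 m) = 1.173×10⁻⁸ C·m.
In the equatorial plane E = kp/r³.
E = (8.99×10⁹)(1.173×10⁻⁸) / (0.651)³ = 382.2 N/C.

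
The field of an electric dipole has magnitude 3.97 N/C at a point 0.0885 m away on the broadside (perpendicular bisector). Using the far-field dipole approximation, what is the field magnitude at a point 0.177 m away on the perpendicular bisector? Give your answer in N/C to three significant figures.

E ≈ 0.496 N/C

Dipole fields scale as 1/r³ in the far field; the geometry is the same at both points.
E₂ = E₁ · (r₁/r₂)³ = 3.97 · (0.0885/0.177)³.
(r₁/r₂)³ = (0.5)³ = 0.125.
E₂ ≈ 0.4962 N/C.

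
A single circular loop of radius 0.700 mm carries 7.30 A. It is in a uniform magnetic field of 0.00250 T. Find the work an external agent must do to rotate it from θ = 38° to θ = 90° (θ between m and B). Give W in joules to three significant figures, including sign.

W ≈ 2.21×10⁻⁸ J

Magnetic moment m = IA = Iπa² = (7.30)·π·(7.00×10⁻⁴)² = 1.124×10⁻⁵ A·m².
W_ext = ΔU = −mB cosθ₂ + mB cosθ₁ = mB(cosθ₁ − cosθ₂).
W = (1.124×10⁻⁵)(0.00250)·(cos38° − cos90°) = (2.810×10⁻⁸)·(+0.7880) = 2.214×10⁻⁸ J.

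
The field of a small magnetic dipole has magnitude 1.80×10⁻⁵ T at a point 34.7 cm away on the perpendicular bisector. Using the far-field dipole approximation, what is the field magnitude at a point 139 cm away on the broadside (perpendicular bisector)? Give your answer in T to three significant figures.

B ≈ 2.80×10⁻⁷ T

Dipole fields scale as 1/r³ in the far field; the geometry is the same at both points.
B₂ = B₁ · (r₁/r₂)³ = 1.80×10⁻⁵ · (34.7/139)³.
(r₁/r₂)³ = (0.2496)³ = 0.01556.
B₂ ≈ 2.800×10⁻⁷ T.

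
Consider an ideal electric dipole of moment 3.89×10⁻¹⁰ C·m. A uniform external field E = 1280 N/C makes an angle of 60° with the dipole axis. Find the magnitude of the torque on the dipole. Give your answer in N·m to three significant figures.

Torque on an electric dipole: τ = pE sinθ.
τ = (3.89×10⁻¹⁰)(1280)·sin60° = 4.312×10⁻⁷ N·m.

τ ≈ 4.31×10⁻⁷ N·m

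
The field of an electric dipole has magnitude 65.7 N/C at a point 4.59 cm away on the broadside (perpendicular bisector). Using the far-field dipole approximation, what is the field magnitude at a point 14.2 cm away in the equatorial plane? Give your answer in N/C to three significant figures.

E ≈ 2.22 N/C

Dipole fields scale as 1/r³ in the far field; the geometry is the same at both points.
E₂ = E₁ · (r₁/r₂)³ = 65.7 · (4.59/14.2)³.
(r₁/r₂)³ = (0.3232)³ = 0.03377.
E₂ ≈ 2.219 N/C.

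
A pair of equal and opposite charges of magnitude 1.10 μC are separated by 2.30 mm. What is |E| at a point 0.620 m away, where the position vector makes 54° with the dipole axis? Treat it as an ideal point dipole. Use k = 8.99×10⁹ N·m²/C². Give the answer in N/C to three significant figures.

E ≈ 136 N/C

Dipole moment p = qd = (1.10×10⁻⁶ C)(0.00230 m) = 2.53×10⁻⁹ C·m.
At angle θ the dipole field magnitude is E = (kp/r³)·√(1 + 3cos²θ).
kp/r³ = (8.99×10⁹)(2.53×10⁻⁹) / (0.620)³ = 95.43 N/C.
√(1 + 3cos²54°) = √(1 + 3·0.3455) = √2.0365 ≈ 1.4271.
E ≈ 95.43 × 1.427 = 136.2 N/C.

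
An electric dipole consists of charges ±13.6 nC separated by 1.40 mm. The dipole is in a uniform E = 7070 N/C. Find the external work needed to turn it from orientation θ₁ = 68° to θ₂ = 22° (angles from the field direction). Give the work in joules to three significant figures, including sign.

Dipole moment p = qd = (1.36×10⁻⁸ C)(0.00140 m) = 1.904×10⁻¹¹ C·m.
W_ext = ΔU = U(θ₂) − U(θ₁) = −pE cosθ₂ − (−pE cosθ₁) = pE(cosθ₁ − cosθ₂).
W = (1.904×10⁻¹¹)(7070)·(cos68° − cos22°) = (1.346×10⁻⁷)·(-0.5526) = -7.438×10⁻⁸ J.

W ≈ -7.44×10⁻⁸ J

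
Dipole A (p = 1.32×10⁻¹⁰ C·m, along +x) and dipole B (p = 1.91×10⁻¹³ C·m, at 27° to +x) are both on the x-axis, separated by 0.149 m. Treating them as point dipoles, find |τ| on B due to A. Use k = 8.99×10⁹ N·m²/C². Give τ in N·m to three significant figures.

τ ≈ 6.22×10⁻¹¹ N·m

The second dipole sits on the axis of the first, so the field there is axial: E₁ = 2kp₁/r³ along +x.
E₁ = 2(8.99×10⁹)(1.32×10⁻¹⁰)/(0.149)³ = 717.5 N/C.
Torque on the second dipole: τ = p₂ E₁ sinθ.
τ = (1.91×10⁻¹³)(717.5)·sin27° = 6.221×10⁻¹¹ N·m.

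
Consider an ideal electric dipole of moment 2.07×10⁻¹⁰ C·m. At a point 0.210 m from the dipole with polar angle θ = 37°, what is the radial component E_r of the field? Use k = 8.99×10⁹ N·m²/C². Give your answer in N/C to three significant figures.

E_r ≈ 321 N/C

For a dipole, E_r = (2kp cosθ)/r³.
kp/r³ = (8.99×10⁹)(2.07×10⁻¹⁰)/(0.210)³ = 200.9 N/C.
E_r = 2·200.9·cos37° = 321.0 N/C.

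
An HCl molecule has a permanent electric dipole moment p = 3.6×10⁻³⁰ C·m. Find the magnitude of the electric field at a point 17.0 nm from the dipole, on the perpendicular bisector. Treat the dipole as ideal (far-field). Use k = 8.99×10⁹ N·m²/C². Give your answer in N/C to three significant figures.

E ≈ 6590 N/C

In the equatorial plane E = kp/r³.
E = (8.99×10⁹)(3.60×10⁻³⁰) / (1.70×10⁻⁸)³ = 6587 N/C.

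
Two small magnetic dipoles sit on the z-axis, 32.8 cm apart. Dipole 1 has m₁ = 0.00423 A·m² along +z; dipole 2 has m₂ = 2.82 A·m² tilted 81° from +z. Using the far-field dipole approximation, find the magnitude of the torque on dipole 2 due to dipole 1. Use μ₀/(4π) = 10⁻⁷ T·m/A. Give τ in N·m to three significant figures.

τ ≈ 6.68×10⁻⁸ N·m

Dipole B is on the axis of dipole A, so B₁ there is axial: B₁ = (μ₀/4π)·2m₁/r³ along +z.
B₁ = 2(10⁻⁷)(0.00423)/(0.328)³ = 2.397×10⁻⁸ T.
τ = m₂ B₁ sinθ.
τ = (2.82)(2.397×10⁻⁸)·sin81° = 6.678×10⁻⁸ N·m.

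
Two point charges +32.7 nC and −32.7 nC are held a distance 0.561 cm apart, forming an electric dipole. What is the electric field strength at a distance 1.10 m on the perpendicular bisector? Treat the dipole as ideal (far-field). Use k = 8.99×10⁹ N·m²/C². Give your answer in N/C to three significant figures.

Dipole moment p = qd = (3.27×10⁻⁸ C)(0.00561 m) = 1.834×10⁻¹⁰ C·m.
On the perpendicular bisector E = kp/r³ (half the axial value at the same distance).
E = (8.99×10⁹)(1.834×10⁻¹⁰) / (1.10)³ = 1.239 N/C.

E ≈ 1.24 N/C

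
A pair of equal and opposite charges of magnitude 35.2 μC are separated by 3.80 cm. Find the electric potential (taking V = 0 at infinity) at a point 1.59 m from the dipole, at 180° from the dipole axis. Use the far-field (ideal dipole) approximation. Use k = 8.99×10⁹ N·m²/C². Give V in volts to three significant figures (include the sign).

Dipole moment p = qd = (3.52×10⁻⁵ C)(0.0380 m) = 1.338×10⁻⁶ C·m.
The dipole potential is V = kp cosθ / r².
V = (8.99×10⁹)(1.338×10⁻⁶)·cos180° / (1.59)² = -4758 V.

V ≈ -4760 V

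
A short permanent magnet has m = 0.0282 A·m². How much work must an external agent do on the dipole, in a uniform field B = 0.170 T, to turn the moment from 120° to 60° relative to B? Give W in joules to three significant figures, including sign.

W_ext = ΔU = −mB cosθ₂ + mB cosθ₁ = mB(cosθ₁ − cosθ₂).
W = (0.0282)(0.170)·(cos120° − cos60°) = (0.004794)·(-1.0000) = -0.004794 J.

W ≈ -0.00479 J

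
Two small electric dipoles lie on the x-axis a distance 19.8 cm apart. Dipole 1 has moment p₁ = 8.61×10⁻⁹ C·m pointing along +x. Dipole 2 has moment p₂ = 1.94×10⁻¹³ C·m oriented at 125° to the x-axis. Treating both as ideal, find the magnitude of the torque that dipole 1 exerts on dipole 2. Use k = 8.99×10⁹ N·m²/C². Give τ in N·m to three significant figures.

τ ≈ 3.17×10⁻⁹ N·m

The second dipole sits on the axis of the first, so the field there is axial: E₁ = 2kp₁/r³ along +x.
E₁ = 2(8.99×10⁹)(8.61×10⁻⁹)/(0.198)³ = 1.994×10⁴ N/C.
Torque on the second dipole: τ = p₂ E₁ sinθ.
τ = (1.94×10⁻¹³)(1.994×10⁴)·sin125° = 3.169×10⁻⁹ N·m.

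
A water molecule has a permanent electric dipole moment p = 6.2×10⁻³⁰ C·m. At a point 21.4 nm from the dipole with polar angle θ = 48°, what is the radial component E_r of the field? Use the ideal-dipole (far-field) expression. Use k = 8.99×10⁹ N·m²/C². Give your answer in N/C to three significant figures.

E_r ≈ 7610 N/C

For a dipole, E_r = (2kp cosθ)/r³.
kp/r³ = (8.99×10⁹)(6.20×10⁻³⁰)/(2.14×10⁻⁸)³ = 5687 N/C.
E_r = 2·5687·cos48° = 7611 N/C.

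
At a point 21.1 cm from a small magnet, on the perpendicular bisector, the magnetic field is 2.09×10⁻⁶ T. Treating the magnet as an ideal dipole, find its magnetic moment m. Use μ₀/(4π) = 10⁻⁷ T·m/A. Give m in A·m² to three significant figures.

m ≈ 0.196 A·m²

In the equatorial plane B = (μ₀/4π)·m/r³, so m = Br³·4π/(μ₀).
m = (2.09×10⁻⁶)·(0.211)³ / (10⁻⁷) = 0.1963 A·m².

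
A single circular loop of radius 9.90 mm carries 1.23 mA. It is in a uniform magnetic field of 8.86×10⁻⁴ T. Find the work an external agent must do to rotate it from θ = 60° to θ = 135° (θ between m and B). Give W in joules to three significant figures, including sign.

W ≈ 4.05×10⁻¹⁰ J

Magnetic moment m = IA = Iπa² = (0.00123)·π·(0.00990)² = 3.787×10⁻⁷ A·m².
W_ext = ΔU = −mB cosθ₂ + mB cosθ₁ = mB(cosθ₁ − cosθ₂).
W = (3.787×10⁻⁷)(8.86×10⁻⁴)·(cos60° − cos135°) = (3.355×10⁻¹⁰)·(+1.2071) = 4.050×10⁻¹⁰ J.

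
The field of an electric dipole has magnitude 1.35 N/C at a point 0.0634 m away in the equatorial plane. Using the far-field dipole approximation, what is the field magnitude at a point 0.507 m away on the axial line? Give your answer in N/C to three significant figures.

E ≈ 0.00528 N/C

Dipole fields scale as 1/r³ in the far field.
The axial field is twice the equatorial field at the same r, so the geometry factor is 2/1.
E₂ = E₁ · (2/1) · (r₁/r₂)³ = 1.35 · 2 · (0.0634/0.507)³.
(r₁/r₂)³ = (0.125)³ = 0.001955.
E₂ ≈ 0.005280 N/C.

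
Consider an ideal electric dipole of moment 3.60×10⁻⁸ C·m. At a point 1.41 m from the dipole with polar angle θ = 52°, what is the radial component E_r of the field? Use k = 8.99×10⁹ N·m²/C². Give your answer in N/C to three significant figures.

For a dipole, E_r = (2kp cosθ)/r³.
kp/r³ = (8.99×10⁹)(3.60×10⁻⁸)/(1.41)³ = 115.5 N/C.
E_r = 2·115.5·cos52° = 142.2 N/C.

E_r ≈ 142 N/C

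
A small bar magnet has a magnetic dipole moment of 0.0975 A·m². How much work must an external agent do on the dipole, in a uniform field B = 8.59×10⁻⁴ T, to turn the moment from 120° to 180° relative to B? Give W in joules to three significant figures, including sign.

W_ext = ΔU = −mB cosθ₂ + mB cosθ₁ = mB(cosθ₁ − cosθ₂).
W = (0.0975)(8.59×10⁻⁴)·(cos120° − cos180°) = (8.375×10⁻⁵)·(+0.5000) = 4.188×10⁻⁵ J.

W ≈ 4.19×10⁻⁵ J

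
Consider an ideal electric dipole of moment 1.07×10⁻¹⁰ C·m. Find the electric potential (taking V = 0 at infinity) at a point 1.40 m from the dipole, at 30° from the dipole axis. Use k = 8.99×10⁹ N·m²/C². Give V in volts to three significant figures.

The dipole potential is V = kp cosθ / r².
V = (8.99×10⁹)(1.07×10⁻¹⁰)·cos30° / (1.40)² = 0.4250 V.

V ≈ 0.425 V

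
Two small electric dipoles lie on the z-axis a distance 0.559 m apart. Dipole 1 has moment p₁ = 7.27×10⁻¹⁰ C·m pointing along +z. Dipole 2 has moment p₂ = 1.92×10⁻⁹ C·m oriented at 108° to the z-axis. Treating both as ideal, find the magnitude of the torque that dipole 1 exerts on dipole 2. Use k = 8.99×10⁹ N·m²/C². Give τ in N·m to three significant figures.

The second dipole sits on the axis of the first, so the field there is axial: E₁ = 2kp₁/r³ along +z.
E₁ = 2(8.99×10⁹)(7.27×10⁻¹⁰)/(0.559)³ = 74.83 N/C.
Torque on the second dipole: τ = p₂ E₁ sinθ.
τ = (1.92×10⁻⁹)(74.83)·sin108° = 1.366×10⁻⁷ N·m.

τ ≈ 1.37×10⁻⁷ N·m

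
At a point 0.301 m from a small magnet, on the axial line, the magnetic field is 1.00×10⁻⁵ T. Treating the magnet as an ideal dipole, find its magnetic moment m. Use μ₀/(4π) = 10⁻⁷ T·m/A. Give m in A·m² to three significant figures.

On axis B = (μ₀/4π)·2m/r³, so m = Br³·4π/(μ₀·2).
m = (1.00×10⁻⁵)·(0.301)³ / (2·10⁻⁷) = 1.364 A·m².

m ≈ 1.36 A·m²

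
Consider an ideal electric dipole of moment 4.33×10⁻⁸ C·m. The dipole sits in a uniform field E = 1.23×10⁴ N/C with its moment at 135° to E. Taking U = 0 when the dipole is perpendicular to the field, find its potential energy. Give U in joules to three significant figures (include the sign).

U = −p·E = −pE cosθ.
U = −(4.33×10⁻⁸)(1.23×10⁴)·cos135° = 3.766×10⁻⁴ J.

U ≈ 3.77×10⁻⁴ J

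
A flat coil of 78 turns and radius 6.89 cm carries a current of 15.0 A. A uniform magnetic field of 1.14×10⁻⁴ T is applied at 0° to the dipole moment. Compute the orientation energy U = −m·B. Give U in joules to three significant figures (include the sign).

U ≈ -0.00199 J

m = NIA = NIπa² = 78·(15.0)·π·(0.0689)² = 17.45 A·m².
U = −m·B = −mB cosθ.
U = −(17.45)(1.14×10⁻⁴)·cos0° = -0.001989 J.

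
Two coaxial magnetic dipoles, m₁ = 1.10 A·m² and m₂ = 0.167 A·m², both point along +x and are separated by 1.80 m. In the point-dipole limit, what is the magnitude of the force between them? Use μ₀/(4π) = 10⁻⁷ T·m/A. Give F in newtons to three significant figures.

F ≈ 1.05×10⁻⁸ N

On-axis B of dipole 1: B = (μ₀/4π)·2m₁/r³. Force on dipole 2: F = m₂·dB/dr.
dB/dr = −(μ₀/4π)·6m₁/r⁴, so |F| = (μ₀/4π)·6m₁m₂/r⁴.
F = 6(10⁻⁷)(1.10)(0.167)/(1.80)⁴ = 1.050×10⁻⁸ N.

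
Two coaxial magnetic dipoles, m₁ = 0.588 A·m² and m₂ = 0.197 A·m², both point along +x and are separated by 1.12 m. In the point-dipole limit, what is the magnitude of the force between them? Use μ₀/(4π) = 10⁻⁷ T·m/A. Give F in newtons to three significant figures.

On-axis B of dipole 1: B = (μ₀/4π)·2m₁/r³. Force on dipole 2: F = m₂·dB/dr.
dB/dr = −(μ₀/4π)·6m₁/r⁴, so |F| = (μ₀/4π)·6m₁m₂/r⁴.
F = 6(10⁻⁷)(0.588)(0.197)/(1.12)⁴ = 4.417×10⁻⁸ N.

F ≈ 4.42×10⁻⁸ N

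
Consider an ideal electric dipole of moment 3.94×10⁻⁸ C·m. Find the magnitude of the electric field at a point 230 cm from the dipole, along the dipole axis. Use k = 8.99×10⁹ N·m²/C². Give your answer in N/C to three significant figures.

E ≈ 58.2 N/C

On the dipole axis E = 2kp/r³.
E = 2·(8.99×10⁹)(3.94×10⁻⁸) / (2.30)³ = 58.22 N/C.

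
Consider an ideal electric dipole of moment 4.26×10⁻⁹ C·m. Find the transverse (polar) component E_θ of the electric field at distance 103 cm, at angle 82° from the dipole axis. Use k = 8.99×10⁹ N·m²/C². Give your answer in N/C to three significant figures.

E_θ ≈ 34.7 N/C

For a dipole, E_θ = (kp sinθ)/r³.
kp/r³ = (8.99×10⁹)(4.26×10⁻⁹)/(1.03)³ = 35.05 N/C.
E_θ = 35.05·sin82° = 34.71 N/C.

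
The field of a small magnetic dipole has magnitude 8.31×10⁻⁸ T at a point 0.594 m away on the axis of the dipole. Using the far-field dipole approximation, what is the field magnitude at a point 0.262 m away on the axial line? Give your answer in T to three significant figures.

Dipole fields scale as 1/r³ in the far field; the geometry is the same at both points.
B₂ = B₁ · (r₁/r₂)³ = 8.31×10⁻⁸ · (0.594/0.262)³.
(r₁/r₂)³ = (2.267)³ = 11.65.
B₂ ≈ 9.684×10⁻⁷ T.

B ≈ 9.68×10⁻⁷ T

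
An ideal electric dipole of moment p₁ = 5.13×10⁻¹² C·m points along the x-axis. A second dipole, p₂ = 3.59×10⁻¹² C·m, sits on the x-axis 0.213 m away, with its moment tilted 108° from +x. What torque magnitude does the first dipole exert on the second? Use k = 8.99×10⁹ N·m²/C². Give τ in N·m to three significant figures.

The second dipole sits on the axis of the first, so the field there is axial: E₁ = 2kp₁/r³ along +x.
E₁ = 2(8.99×10⁹)(5.13×10⁻¹²)/(0.213)³ = 9.545 N/C.
Torque on the second dipole: τ = p₂ E₁ sinθ.
τ = (3.59×10⁻¹²)(9.545)·sin108° = 3.259×10⁻¹¹ N·m.

τ ≈ 3.26×10⁻¹¹ N·m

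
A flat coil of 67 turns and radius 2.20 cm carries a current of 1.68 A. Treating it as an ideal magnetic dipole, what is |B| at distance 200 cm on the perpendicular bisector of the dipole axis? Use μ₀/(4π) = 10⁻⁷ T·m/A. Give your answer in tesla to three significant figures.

B ≈ 2.14×10⁻⁹ T

m = NIA = NIπa² = 67·(1.68)·π·(0.0220)² = 0.1712 A·m².
In the equatorial plane B = (μ₀/4π)·m/r³ (half the axial value).
B = (10⁻⁷)·(0.1712) / (2.00)³ = 2.140×10⁻⁹ T.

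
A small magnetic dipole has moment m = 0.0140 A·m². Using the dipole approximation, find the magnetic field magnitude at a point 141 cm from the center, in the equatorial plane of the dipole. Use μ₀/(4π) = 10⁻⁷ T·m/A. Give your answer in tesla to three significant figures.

B ≈ 4.99×10⁻¹⁰ T

In the equatorial plane B = (μ₀/4π)·m/r³ (half the axial value).
B = (10⁻⁷)·(0.0140) / (1.41)³ = 4.994×10⁻¹⁰ T.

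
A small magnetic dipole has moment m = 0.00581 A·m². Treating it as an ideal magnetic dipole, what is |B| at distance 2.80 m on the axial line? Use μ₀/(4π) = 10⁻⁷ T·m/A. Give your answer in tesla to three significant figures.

On axis B = (μ₀/4π)·2m/r³.
B = 2·(10⁻⁷)·(0.00581) / (2.80)³ = 5.293×10⁻¹¹ T.

B ≈ 5.29×10⁻¹¹ T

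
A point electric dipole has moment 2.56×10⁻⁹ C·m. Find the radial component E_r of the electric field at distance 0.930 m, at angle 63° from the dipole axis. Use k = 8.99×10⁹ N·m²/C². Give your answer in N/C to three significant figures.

E_r ≈ 26.0 N/C

For a dipole, E_r = (2kp cosθ)/r³.
kp/r³ = (8.99×10⁹)(2.56×10⁻⁹)/(0.930)³ = 28.61 N/C.
E_r = 2·28.61·cos63° = 25.98 N/C.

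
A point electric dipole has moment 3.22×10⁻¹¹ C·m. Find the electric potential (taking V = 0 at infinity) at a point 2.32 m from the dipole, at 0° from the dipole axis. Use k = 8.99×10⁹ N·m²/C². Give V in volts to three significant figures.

The dipole potential is V = kp cosθ / r².
V = (8.99×10⁹)(3.22×10⁻¹¹)·cos0° / (2.32)² = 0.05378 V.

V ≈ 0.0538 V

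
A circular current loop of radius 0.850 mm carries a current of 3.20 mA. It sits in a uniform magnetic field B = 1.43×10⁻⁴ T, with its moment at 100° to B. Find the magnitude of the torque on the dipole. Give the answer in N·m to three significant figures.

Magnetic moment m = IA = Iπa² = (0.00320)·π·(8.50×10⁻⁴)² = 7.263×10⁻⁹ A·m².
Torque on a magnetic dipole: τ = mB sinθ.
τ = (7.263×10⁻⁹)(1.43×10⁻⁴)·sin100° = 1.023×10⁻¹² N·m.

τ ≈ 1.02×10⁻¹² N·m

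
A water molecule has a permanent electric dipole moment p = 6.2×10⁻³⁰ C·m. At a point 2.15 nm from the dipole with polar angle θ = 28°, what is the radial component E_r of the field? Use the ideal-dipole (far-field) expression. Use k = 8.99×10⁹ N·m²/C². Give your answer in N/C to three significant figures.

E_r ≈ 9.90×10⁶ N/C

For a dipole, E_r = (2kp cosθ)/r³.
kp/r³ = (8.99×10⁹)(6.20×10⁻³⁰)/(2.15×10⁻⁹)³ = 5.608×10⁶ N/C.
E_r = 2·5.608×10⁶·cos28° = 9.904×10⁶ N/C.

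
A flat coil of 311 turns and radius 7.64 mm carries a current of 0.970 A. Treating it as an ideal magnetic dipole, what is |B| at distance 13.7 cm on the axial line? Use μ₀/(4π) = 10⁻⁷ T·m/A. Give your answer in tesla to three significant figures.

B ≈ 4.30×10⁻⁶ T

m = NIA = NIπa² = 311·(0.970)·π·(0.00764)² = 0.05532 A·m².
On axis B = (μ₀/4π)·2m/r³.
B = 2·(10⁻⁷)·(0.05532) / (0.137)³ = 4.303×10⁻⁶ T.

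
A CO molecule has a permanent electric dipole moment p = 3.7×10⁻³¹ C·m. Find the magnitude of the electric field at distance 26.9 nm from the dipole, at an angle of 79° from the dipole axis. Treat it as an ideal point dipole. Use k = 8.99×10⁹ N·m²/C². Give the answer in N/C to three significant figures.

At angle θ the dipole field magnitude is E = (kp/r³)·√(1 + 3cos²θ).
kp/r³ = (8.99×10⁹)(3.70×10⁻³¹) / (2.69×10⁻⁸)³ = 170.9 N/C.
√(1 + 3cos²79°) = √(1 + 3·0.0364) = √1.1092 ≈ 1.0532.
E ≈ 170.9 × 1.053 = 180.0 N/C.

E ≈ 180 N/C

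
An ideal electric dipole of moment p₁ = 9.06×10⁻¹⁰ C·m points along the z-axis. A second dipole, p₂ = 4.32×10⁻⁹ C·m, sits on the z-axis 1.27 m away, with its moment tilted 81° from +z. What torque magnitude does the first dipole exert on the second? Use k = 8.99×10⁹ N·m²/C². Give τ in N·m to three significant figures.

The second dipole sits on the axis of the first, so the field there is axial: E₁ = 2kp₁/r³ along +z.
E₁ = 2(8.99×10⁹)(9.06×10⁻¹⁰)/(1.27)³ = 7.953 N/C.
Torque on the second dipole: τ = p₂ E₁ sinθ.
τ = (4.32×10⁻⁹)(7.953)·sin81° = 3.393×10⁻⁸ N·m.

τ ≈ 3.39×10⁻⁸ N·m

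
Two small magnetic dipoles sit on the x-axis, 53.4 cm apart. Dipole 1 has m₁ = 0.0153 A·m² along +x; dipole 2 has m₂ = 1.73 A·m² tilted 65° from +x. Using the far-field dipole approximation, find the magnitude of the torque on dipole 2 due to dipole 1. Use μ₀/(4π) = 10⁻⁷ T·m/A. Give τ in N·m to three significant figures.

τ ≈ 3.15×10⁻⁸ N·m

Dipole B is on the axis of dipole A, so B₁ there is axial: B₁ = (μ₀/4π)·2m₁/r³ along +x.
B₁ = 2(10⁻⁷)(0.0153)/(0.534)³ = 2.010×10⁻⁸ T.
τ = m₂ B₁ sinθ.
τ = (1.73)(2.010×10⁻⁸)·sin65° = 3.151×10⁻⁸ N·m.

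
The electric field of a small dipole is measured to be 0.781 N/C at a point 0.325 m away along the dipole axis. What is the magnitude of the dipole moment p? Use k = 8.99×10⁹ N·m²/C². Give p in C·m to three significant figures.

p ≈ 1.49×10⁻¹² C·m

On axis E = 2kp/r³, so p = Er³/(2k).
p = (0.781)·(0.325)³ / (2·8.99×10⁹) = 1.491×10⁻¹² C·m.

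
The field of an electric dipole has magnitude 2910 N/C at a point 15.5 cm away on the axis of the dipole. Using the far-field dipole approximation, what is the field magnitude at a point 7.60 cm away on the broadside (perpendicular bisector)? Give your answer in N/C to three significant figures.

E ≈ 1.23×10⁴ N/C

Dipole fields scale as 1/r³ in the far field.
The axial field is twice the equatorial field at the same r, so the geometry factor is 1/2.
E₂ = E₁ · (1/2) · (r₁/r₂)³ = 2910 · 0.5 · (15.5/7.60)³.
(r₁/r₂)³ = (2.039)³ = 8.483.
E₂ ≈ 1.234×10⁴ N/C.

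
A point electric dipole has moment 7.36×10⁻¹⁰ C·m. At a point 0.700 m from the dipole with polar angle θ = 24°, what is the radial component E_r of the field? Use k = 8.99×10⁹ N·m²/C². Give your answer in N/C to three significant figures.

E_r ≈ 35.2 N/C

For a dipole, E_r = (2kp cosθ)/r³.
kp/r³ = (8.99×10⁹)(7.36×10⁻¹⁰)/(0.700)³ = 19.29 N/C.
E_r = 2·19.29·cos24° = 35.25 N/C.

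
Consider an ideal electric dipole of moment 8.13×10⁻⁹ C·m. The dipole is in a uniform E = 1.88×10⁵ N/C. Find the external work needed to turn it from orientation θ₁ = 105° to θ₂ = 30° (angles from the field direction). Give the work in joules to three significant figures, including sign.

W_ext = ΔU = U(θ₂) − U(θ₁) = −pE cosθ₂ − (−pE cosθ₁) = pE(cosθ₁ − cosθ₂).
W = (8.13×10⁻⁹)(1.88×10⁵)·(cos105° − cos30°) = (0.001528)·(-1.1248) = -0.001719 J.

W ≈ -0.00172 J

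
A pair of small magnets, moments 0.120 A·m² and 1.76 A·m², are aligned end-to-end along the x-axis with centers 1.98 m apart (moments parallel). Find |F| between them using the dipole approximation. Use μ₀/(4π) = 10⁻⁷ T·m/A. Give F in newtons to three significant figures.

On-axis B of dipole 1: B = (μ₀/4π)·2m₁/r³. Force on dipole 2: F = m₂·dB/dr.
dB/dr = −(μ₀/4π)·6m₁/r⁴, so |F| = (μ₀/4π)·6m₁m₂/r⁴.
F = 6(10⁻⁷)(0.120)(1.76)/(1.98)⁴ = 8.245×10⁻⁹ N.

F ≈ 8.24×10⁻⁹ N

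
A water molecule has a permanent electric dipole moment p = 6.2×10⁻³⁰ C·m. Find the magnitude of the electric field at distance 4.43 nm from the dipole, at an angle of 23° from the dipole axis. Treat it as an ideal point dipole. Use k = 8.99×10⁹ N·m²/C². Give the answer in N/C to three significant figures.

E ≈ 1.21×10⁶ N/C

At angle θ the dipole field magnitude is E = (kp/r³)·√(1 + 3cos²θ).
kp/r³ = (8.99×10⁹)(6.20×10⁻³⁰) / (4.43×10⁻⁹)³ = 6.411×10⁵ N/C.
√(1 + 3cos²23°) = √(1 + 3·0.8473) = √3.5420 ≈ 1.8820.
E ≈ 6.411×10⁵ × 1.882 = 1.207×10⁶ N/C.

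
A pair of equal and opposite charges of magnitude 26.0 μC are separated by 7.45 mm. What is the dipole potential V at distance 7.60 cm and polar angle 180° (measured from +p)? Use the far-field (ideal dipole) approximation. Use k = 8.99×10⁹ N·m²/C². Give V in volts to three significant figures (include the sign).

V ≈ -3.01×10⁵ V

Dipole moment p = qd = (2.60×10⁻⁵ C)(0.00745 m) = 1.937×10⁻⁷ C·m.
The dipole potential is V = kp cosθ / r².
V = (8.99×10⁹)(1.937×10⁻⁷)·cos180° / (0.0760)² = -3.015×10⁵ V.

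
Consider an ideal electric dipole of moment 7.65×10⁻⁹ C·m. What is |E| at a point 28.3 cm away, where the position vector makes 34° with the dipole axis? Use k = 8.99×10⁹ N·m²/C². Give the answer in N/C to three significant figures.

E ≈ 5310 N/C

At angle θ the dipole field magnitude is E = (kp/r³)·√(1 + 3cos²θ).
kp/r³ = (8.99×10⁹)(7.65×10⁻⁹) / (0.283)³ = 3034 N/C.
√(1 + 3cos²34°) = √(1 + 3·0.6873) = √3.0619 ≈ 1.7498.
E ≈ 3034 × 1.750 = 5310 N/C.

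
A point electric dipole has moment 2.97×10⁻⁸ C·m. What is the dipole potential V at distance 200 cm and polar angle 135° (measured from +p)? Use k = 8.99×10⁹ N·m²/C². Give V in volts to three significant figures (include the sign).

V ≈ -47.2 V

The dipole potential is V = kp cosθ / r².
V = (8.99×10⁹)(2.97×10⁻⁸)·cos135° / (2.00)² = -47.20 V.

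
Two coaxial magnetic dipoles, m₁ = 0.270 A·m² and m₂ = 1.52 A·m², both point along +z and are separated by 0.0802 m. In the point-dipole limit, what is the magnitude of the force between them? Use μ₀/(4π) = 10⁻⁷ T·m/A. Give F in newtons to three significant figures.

On-axis B of dipole 1: B = (μ₀/4π)·2m₁/r³. Force on dipole 2: F = m₂·dB/dr.
dB/dr = −(μ₀/4π)·6m₁/r⁴, so |F| = (μ₀/4π)·6m₁m₂/r⁴.
F = 6(10⁻⁷)(0.270)(1.52)/(0.0802)⁴ = 0.005952 N.

F ≈ 0.00595 N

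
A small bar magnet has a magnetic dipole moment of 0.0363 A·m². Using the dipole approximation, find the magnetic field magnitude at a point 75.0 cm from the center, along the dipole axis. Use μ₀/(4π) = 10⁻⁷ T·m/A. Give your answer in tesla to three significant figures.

B ≈ 1.72×10⁻⁸ T

On axis B = (μ₀/4π)·2m/r³.
B = 2·(10⁻⁷)·(0.0363) / (0.750)³ = 1.721×10⁻⁸ T.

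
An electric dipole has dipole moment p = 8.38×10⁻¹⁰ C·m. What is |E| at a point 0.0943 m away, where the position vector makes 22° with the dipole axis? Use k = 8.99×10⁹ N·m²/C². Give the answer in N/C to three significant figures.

At angle θ the dipole field magnitude is E = (kp/r³)·√(1 + 3cos²θ).
kp/r³ = (8.99×10⁹)(8.38×10⁻¹⁰) / (0.0943)³ = 8984 N/C.
√(1 + 3cos²22°) = √(1 + 3·0.8597) = √3.5790 ≈ 1.8918.
E ≈ 8984 × 1.892 = 1.700×10⁴ N/C.

E ≈ 1.70×10⁴ N/C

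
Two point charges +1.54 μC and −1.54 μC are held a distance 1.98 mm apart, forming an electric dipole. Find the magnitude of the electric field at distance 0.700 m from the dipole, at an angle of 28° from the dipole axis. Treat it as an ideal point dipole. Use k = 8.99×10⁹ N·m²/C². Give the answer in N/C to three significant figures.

E ≈ 146 N/C

Dipole moment p = qd = (1.54×10⁻⁶ C)(0.00198 m) = 3.049×10⁻⁹ C·m.
At angle θ the dipole field magnitude is E = (kp/r³)·√(1 + 3cos²θ).
kp/r³ = (8.99×10⁹)(3.049×10⁻⁹) / (0.700)³ = 79.91 N/C.
√(1 + 3cos²28°) = √(1 + 3·0.7796) = √3.3388 ≈ 1.8272.
E ≈ 79.91 × 1.827 = 146.0 N/C.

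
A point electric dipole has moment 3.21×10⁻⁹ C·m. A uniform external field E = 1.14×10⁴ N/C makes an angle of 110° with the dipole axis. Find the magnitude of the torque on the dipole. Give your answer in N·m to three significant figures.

τ ≈ 3.44×10⁻⁵ N·m

Torque on an electric dipole: τ = pE sinθ.
τ = (3.21×10⁻⁹)(1.14×10⁴)·sin110° = 3.439×10⁻⁵ N·m.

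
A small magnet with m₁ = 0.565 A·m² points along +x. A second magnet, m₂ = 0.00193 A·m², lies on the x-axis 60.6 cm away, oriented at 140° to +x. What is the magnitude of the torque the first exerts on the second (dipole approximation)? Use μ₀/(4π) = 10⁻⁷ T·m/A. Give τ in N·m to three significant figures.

τ ≈ 6.30×10⁻¹⁰ N·m

Dipole B is on the axis of dipole A, so B₁ there is axial: B₁ = (μ₀/4π)·2m₁/r³ along +x.
B₁ = 2(10⁻⁷)(0.565)/(0.606)³ = 5.078×10⁻⁷ T.
τ = m₂ B₁ sinθ.
τ = (0.00193)(5.078×10⁻⁷)·sin140° = 6.299×10⁻¹⁰ N·m.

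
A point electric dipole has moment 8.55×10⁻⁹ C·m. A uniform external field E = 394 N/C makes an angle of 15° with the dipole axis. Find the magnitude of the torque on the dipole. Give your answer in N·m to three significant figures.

Torque on an electric dipole: τ = pE sinθ.
τ = (8.55×10⁻⁹)(394)·sin15° = 8.719×10⁻⁷ N·m.

τ ≈ 8.72×10⁻⁷ N·m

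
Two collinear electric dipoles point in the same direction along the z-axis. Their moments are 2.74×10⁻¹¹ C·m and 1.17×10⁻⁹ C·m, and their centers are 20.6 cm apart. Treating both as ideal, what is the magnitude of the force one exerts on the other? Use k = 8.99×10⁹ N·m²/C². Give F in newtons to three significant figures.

F ≈ 9.60×10⁻⁷ N

On-axis field of dipole 1 at distance r: E = 2kp₁/r³. Force on dipole 2 is F = p₂·dE/dr (gradient along axis).
dE/dr = −6kp₁/r⁴, so |F| = 6kp₁p₂/r⁴ (attractive for aligned moments).
F = 6(8.99×10⁹)(2.74×10⁻¹¹)(1.17×10⁻⁹)/(0.206)⁴ = 9.602×10⁻⁷ N.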